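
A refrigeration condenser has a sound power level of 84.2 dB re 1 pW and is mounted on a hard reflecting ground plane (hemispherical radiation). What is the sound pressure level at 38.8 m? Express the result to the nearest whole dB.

44 dB

The power spreads over a hemisphere of area 2π·r², so L_p = L_w − 10·log₁₀(2π·r²).
2π·r² = 9459 m², 10·log₁₀ of that is 39.758 dB.
L_p = 84.2 − 39.758 = 44.44 dB.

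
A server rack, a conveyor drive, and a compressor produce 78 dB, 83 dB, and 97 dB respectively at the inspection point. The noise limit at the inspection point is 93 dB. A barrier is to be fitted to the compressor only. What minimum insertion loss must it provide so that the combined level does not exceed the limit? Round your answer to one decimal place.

4.6 dB

Fixed contribution from the other sources: Σ 10^(L/10) = 10^(78/10) + 10^(83/10) = 2.626e+08 (84.19 dB).
To meet 93 dB overall, the treated compressor may contribute at most 10^(93/10) − 2.626e+08 = 1.733e+09, i.e. 92.39 dB.
Required insertion loss = 97 − 92.39 = 4.61 dB.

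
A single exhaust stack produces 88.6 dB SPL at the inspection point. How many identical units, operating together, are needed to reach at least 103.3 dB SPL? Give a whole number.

30

The shortfall is 103.3 − 88.6 = 14.7 dB, and N units add 10·log₁₀ N, so need 10·log₁₀ N ≥ 14.7.
N ≥ 10^(14.7/10) = 29.512, so N = 30.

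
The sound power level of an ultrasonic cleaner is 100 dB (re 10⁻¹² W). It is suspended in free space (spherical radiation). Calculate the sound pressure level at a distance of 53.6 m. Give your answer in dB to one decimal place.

L_p = L_w − 10·log₁₀(4π·r²) with r = 53.6 m.
4π·r² = 3.61e+04 m², 10·log₁₀ of that is 45.575 dB.
L_p = 100 − 45.575 = 54.42 dB.

54.4 dB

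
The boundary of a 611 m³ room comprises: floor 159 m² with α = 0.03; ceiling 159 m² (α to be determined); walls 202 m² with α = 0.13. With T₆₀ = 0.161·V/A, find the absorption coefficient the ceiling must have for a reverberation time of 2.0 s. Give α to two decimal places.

From T₆₀ = 0.161·V/A, the target T₆₀ = 2.0 s needs A = 0.161·611/2.0 = 49.19 m².
Absorption from the other surfaces = 159·0.03 + 202·0.13 = 31.03 m², so the ceiling must supply 18.16 m² over 159 m².
α = 18.16/159 = 0.114.

0.11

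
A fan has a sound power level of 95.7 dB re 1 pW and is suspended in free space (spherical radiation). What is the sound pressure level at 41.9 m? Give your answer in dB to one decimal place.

The power spreads over a sphere of area 4π·r², so L_p = L_w − 10·log₁₀(4π·r²).
4π·r² = 2.206e+04 m², 10·log₁₀ of that is 43.436 dB.
L_p = 95.7 − 43.436 = 52.26 dB.

52.3 dB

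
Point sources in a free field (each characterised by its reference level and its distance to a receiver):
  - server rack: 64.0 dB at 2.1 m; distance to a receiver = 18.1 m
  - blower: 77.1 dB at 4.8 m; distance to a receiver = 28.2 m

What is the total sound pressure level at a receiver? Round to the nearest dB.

62 dB

Apply inverse-square spreading to bring every level to the receiver, then sum 10^(L/10).
server rack: 64.0 − 20·log₁₀(18.1/2.1) = 64.0 − 18.71 = 45.29 dB.
blower: 77.1 − 20·log₁₀(28.2/4.8) = 77.1 − 15.38 = 61.72 dB.
Σ 10^(L/10) = 1.520e+06 → L_total = 10·log₁₀(1.520e+06) = 61.82 dB.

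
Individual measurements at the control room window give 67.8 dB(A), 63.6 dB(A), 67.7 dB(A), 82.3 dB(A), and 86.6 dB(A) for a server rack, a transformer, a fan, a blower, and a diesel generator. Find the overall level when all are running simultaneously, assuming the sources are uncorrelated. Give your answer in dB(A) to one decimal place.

Incoherent sources combine by intensity addition: L_total = 10·log₁₀(Σ 10^(L_i/10)).
Σ 10^(L/10) = 10^(67.8/10) + 10^(63.6/10) + 10^(67.7/10) + 10^(82.3/10) + 10^(86.6/10) = 6.411e+08.
L_total = 10·log₁₀(6.411e+08) = 88.07 dB(A).

88.1 dB(A)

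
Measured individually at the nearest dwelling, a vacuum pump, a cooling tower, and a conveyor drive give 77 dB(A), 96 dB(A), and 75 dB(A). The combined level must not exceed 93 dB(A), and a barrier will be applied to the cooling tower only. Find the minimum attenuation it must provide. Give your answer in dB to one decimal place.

3.2 dB

The untreated sources together contribute 10^(77/10) + 10^(75/10) = 8.174e+07, i.e. 79.12 dB(A).
The limit corresponds to 10^(93/10) = 1.995e+09; subtracting the fixed part leaves 1.914e+09 for the cooling tower, i.e. 92.82 dB(A).
So the cooling tower must be reduced from 96 to 92.82 dB(A): IL = 3.18 dB.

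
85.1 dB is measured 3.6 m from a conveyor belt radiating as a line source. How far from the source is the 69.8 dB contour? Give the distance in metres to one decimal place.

The 15.3 dB drop corresponds to a distance ratio of 10^(15.3/10) for a line source.
r₂ = 3.6·10^((85.1−69.8)/10) = 3.6·10^(15.3/10) = 121.98 m.

122.0 m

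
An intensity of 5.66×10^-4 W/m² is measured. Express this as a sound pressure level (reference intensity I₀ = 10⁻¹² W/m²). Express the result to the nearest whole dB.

88 dB

I/I₀ = 5.66×10^-4/10⁻¹² = 5.66×10^8, and L = 10·log₁₀(I/I₀).
L = 10·(0.7528 + 8) = 87.53 dB.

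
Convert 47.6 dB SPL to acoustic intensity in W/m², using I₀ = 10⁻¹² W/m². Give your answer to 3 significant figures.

5.75e-08 W/m²

I = I₀·10^(L/10) = 10⁻¹² × 10^(47.6/10) = 10^(-7.240).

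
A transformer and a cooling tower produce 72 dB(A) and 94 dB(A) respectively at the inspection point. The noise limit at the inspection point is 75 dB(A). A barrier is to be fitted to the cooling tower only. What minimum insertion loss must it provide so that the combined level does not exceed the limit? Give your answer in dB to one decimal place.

22.0 dB

The untreated sources together contribute 10^(72/10) = 1.585e+07, i.e. 72.00 dB(A).
To meet 75 dB(A) overall, the treated cooling tower may contribute at most 10^(75/10) − 1.585e+07 = 1.577e+07, i.e. 71.98 dB(A).
So the cooling tower must be reduced from 94 to 71.98 dB(A): IL = 22.02 dB.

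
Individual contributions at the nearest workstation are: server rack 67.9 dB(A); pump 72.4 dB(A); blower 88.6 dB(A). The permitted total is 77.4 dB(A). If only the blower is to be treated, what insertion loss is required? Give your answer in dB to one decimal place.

13.6 dB

The untreated sources together contribute 10^(67.9/10) + 10^(72.4/10) = 2.354e+07, i.e. 73.72 dB(A).
The limit corresponds to 10^(77.4/10) = 5.495e+07; subtracting the fixed part leaves 3.141e+07 for the blower, i.e. 74.97 dB(A).
Required insertion loss = 88.6 − 74.97 = 13.63 dB.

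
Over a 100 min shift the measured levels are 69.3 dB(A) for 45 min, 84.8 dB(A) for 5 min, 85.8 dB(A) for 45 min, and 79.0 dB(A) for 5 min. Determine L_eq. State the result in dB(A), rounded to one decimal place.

L_eq = 10·log₁₀[(1/T)·Σ tᵢ·10^(Lᵢ/10)] with T = 100 min.
Σ tᵢ·10^(Lᵢ/10) = 45·10^(69.3/10) + 5·10^(84.8/10) + 45·10^(85.8/10) + 5·10^(79.0/10) = 1.940e+10.
L_eq = 10·log₁₀(1.940e+10/100) = 82.88 dB(A).

82.9 dB(A)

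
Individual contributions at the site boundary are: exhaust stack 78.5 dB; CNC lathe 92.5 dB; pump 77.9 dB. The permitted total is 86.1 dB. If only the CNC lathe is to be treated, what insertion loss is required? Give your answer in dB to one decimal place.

The untreated sources together contribute 10^(78.5/10) + 10^(77.9/10) = 1.325e+08, i.e. 81.22 dB.
To meet 86.1 dB overall, the treated CNC lathe may contribute at most 10^(86.1/10) − 1.325e+08 = 2.749e+08, i.e. 84.39 dB.
Required insertion loss = 92.5 − 84.39 = 8.11 dB.

8.1 dB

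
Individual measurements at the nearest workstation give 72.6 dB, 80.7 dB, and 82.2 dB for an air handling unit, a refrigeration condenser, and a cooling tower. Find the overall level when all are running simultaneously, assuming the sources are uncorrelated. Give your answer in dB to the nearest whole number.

Incoherent sources combine by intensity addition: L_total = 10·log₁₀(Σ 10^(L_i/10)).
Σ 10^(L/10) = 10^(72.6/10) + 10^(80.7/10) + 10^(82.2/10) = 3.016e+08.
L_total = 10·log₁₀(3.016e+08) = 84.79 dB.

85 dB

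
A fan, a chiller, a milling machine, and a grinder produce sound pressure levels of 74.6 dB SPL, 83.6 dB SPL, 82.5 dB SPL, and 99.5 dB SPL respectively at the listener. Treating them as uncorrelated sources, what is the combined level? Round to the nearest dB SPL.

For uncorrelated sources the intensities add, so convert each level to linear form, sum, and take 10·log₁₀ of the total.
Σ 10^(L/10) = 10^(74.6/10) + 10^(83.6/10) + 10^(82.5/10) + 10^(99.5/10) = 9.348e+09.
L_total = 10·log₁₀(9.348e+09) = 99.71 dB SPL.

100 dB SPL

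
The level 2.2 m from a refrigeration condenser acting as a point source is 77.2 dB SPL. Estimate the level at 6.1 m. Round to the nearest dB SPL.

Spherical spreading from a point source gives a 20·log₁₀(r₂/r₁) drop.
L₂ = 77.2 − 20·log₁₀(6.1/2.2) = 77.2 − 8.858 = 68.34 dB SPL.

68 dB SPL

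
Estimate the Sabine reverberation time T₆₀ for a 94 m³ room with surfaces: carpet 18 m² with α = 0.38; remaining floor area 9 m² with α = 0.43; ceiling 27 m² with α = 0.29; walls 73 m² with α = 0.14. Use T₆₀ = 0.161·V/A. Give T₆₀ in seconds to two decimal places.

Total absorption A = 18·0.38 + 9·0.43 + 27·0.29 + 73·0.14 = 28.76 m² sabins.
T₆₀ = 0.161·V/A = 0.161·94/28.76 = 0.526 s.

0.53 s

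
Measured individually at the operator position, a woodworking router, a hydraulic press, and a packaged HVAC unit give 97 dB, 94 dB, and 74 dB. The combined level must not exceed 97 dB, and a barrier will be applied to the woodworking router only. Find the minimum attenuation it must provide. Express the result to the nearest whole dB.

Everything except the woodworking router sums to 10^(94/10) + 10^(74/10) = 2.537e+09 in linear terms, 94.04 dB.
The limit corresponds to 10^(97/10) = 5.012e+09; subtracting the fixed part leaves 2.475e+09 for the woodworking router, i.e. 93.94 dB.
Required insertion loss = 97 − 93.94 = 3.06 dB.

3 dB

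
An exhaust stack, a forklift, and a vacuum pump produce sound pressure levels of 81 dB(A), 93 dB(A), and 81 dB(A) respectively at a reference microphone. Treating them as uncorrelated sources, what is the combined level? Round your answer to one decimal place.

Incoherent sources combine by intensity addition: L_total = 10·log₁₀(Σ 10^(L_i/10)).
Σ 10^(L/10) = 10^(81/10) + 10^(93/10) + 10^(81/10) = 2.247e+09.
L_total = 10·log₁₀(2.247e+09) = 93.52 dB(A).

93.5 dB(A)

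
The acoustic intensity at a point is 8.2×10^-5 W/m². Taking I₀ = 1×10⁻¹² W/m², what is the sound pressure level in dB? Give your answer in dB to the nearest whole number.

79 dB

L = 10·log₁₀(I/I₀) = 10·log₁₀(8.2×10^-5/10⁻¹²) = 10·log₁₀(8.2×10^7).
L = 10·(0.9138 + 7) = 79.14 dB.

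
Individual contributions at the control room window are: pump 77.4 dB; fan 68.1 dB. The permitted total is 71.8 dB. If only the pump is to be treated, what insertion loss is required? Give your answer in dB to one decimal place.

8.0 dB

The untreated sources together contribute 10^(68.1/10) = 6.457e+06, i.e. 68.10 dB.
The limit corresponds to 10^(71.8/10) = 1.514e+07; subtracting the fixed part leaves 8.679e+06 for the pump, i.e. 69.38 dB.
Required insertion loss = 77.4 − 69.38 = 8.02 dB.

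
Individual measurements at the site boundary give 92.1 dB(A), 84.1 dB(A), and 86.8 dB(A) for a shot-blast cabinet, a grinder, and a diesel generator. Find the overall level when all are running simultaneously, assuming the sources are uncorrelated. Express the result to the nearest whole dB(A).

94 dB(A)

For uncorrelated sources the intensities add, so convert each level to linear form, sum, and take 10·log₁₀ of the total.
Σ 10^(L/10) = 10^(92.1/10) + 10^(84.1/10) + 10^(86.8/10) = 2.357e+09.
L_total = 10·log₁₀(2.357e+09) = 93.72 dB(A).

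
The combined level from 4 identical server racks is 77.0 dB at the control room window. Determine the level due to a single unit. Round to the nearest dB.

71 dB

4 equal contributions raise the level by 10·log₁₀ 4 = 6.021 dB, so each unit alone gives 77.0 − 6.021.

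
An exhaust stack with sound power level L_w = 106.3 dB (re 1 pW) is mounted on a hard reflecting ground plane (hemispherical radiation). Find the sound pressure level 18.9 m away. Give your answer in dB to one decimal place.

72.8 dB

Free-field hemispherical radiation: L_p = L_w − 10·log₁₀(2π·r²), r = 18.9 m.
2π·r² = 2244 m², 10·log₁₀ of that is 33.511 dB.
L_p = 106.3 − 33.511 = 72.79 dB.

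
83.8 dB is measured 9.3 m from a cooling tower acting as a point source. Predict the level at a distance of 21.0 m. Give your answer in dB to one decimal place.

76.7 dB

For a point source, L₂ = L₁ − 20·log₁₀(r₂/r₁).
L₂ = 83.8 − 20·log₁₀(21.0/9.3) = 83.8 − 7.075 = 76.73 dB.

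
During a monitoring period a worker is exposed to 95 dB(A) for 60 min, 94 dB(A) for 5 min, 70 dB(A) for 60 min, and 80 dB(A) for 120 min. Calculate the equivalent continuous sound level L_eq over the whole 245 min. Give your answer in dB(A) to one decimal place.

Weight each interval's intensity by its duration and average over T = 245 min:
Σ tᵢ·10^(Lᵢ/10) = 60·10^(95/10) + 5·10^(94/10) + 60·10^(70/10) + 120·10^(80/10) = 2.149e+11.
L_eq = 10·log₁₀(2.149e+11/245) = 89.43 dB(A).

89.4 dB(A)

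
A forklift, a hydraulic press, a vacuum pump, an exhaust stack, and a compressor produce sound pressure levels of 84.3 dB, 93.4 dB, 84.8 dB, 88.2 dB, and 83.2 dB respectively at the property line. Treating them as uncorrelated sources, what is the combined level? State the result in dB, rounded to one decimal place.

95.6 dB

Incoherent sources combine by intensity addition: L_total = 10·log₁₀(Σ 10^(L_i/10)).
Σ 10^(L/10) = 10^(84.3/10) + 10^(93.4/10) + 10^(84.8/10) + 10^(88.2/10) + 10^(83.2/10) = 3.629e+09.
L_total = 10·log₁₀(3.629e+09) = 95.60 dB.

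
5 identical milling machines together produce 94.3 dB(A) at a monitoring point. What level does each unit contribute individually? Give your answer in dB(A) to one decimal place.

87.3 dB(A)

5 equal contributions raise the level by 10·log₁₀ 5 = 6.990 dB, so each unit alone gives 94.3 − 6.990.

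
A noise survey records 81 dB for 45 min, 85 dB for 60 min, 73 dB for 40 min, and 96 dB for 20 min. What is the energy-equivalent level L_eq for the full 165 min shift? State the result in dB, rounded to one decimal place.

L_eq = 10·log₁₀[(1/T)·Σ tᵢ·10^(Lᵢ/10)] with T = 165 min.
Σ tᵢ·10^(Lᵢ/10) = 45·10^(81/10) + 60·10^(85/10) + 40·10^(73/10) + 20·10^(96/10) = 1.051e+11.
L_eq = 10·log₁₀(1.051e+11/165) = 88.04 dB.

88.0 dB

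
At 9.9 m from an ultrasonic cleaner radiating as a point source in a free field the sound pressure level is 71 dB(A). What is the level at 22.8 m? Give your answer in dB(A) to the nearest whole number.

Spherical spreading from a point source gives a 20·log₁₀(r₂/r₁) drop.
L₂ = 71 − 20·log₁₀(22.8/9.9) = 71 − 7.246 = 63.75 dB(A).

64 dB(A)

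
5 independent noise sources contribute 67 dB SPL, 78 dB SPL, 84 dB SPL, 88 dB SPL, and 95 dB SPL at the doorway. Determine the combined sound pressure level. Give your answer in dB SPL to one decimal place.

For uncorrelated sources the intensities add, so convert each level to linear form, sum, and take 10·log₁₀ of the total.
Σ 10^(L/10) = 10^(67/10) + 10^(78/10) + 10^(84/10) + 10^(88/10) + 10^(95/10) = 4.113e+09.
L_total = 10·log₁₀(4.113e+09) = 96.14 dB SPL.

96.1 dB SPL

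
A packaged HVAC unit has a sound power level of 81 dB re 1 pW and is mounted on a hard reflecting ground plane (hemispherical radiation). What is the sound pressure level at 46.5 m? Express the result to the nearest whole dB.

Free-field hemispherical radiation: L_p = L_w − 10·log₁₀(2π·r²), r = 46.5 m.
2π·r² = 1.359e+04 m², 10·log₁₀ of that is 41.331 dB.
L_p = 81 − 41.331 = 39.67 dB.

40 dB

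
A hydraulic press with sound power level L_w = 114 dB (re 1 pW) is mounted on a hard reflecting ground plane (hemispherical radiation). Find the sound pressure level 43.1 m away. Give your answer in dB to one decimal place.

73.3 dB

Free-field hemispherical radiation: L_p = L_w − 10·log₁₀(2π·r²), r = 43.1 m.
2π·r² = 1.167e+04 m², 10·log₁₀ of that is 40.671 dB.
L_p = 114 − 40.671 = 73.33 dB.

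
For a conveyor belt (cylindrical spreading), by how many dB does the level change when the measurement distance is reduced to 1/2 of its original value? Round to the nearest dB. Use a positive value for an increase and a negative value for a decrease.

A line source loses 3 dB per doubling of distance; generally ΔL = −10·log₁₀(r₂/r₁).
ΔL = −10·log₁₀(0.5) = +3.01 dB.

+3 dB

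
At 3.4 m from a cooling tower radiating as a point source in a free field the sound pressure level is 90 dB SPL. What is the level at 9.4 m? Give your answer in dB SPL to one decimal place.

81.2 dB SPL

Point-source attenuation: ΔL = 20·log₁₀(r₂/r₁) = 20·log₁₀(9.4/3.4) = 8.833 dB.
L₂ = 90 − 20·log₁₀(9.4/3.4) = 90 − 8.833 = 81.17 dB SPL.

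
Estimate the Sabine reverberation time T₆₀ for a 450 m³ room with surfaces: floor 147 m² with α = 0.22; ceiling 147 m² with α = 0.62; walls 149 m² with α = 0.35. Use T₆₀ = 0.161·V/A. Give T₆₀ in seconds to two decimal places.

0.41 s

Total absorption A = 147·0.22 + 147·0.62 + 149·0.35 = 175.63 m² sabins.
T₆₀ = 0.161·V/A = 0.161·450/175.63 = 0.413 s.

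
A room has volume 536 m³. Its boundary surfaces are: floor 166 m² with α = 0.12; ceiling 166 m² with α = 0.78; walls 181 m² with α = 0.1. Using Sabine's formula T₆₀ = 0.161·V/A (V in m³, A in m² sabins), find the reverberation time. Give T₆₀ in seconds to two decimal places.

Total absorption A = 166·0.12 + 166·0.78 + 181·0.1 = 167.50 m² sabins.
T₆₀ = 0.161·V/A = 0.161·536/167.50 = 0.515 s.

0.52 s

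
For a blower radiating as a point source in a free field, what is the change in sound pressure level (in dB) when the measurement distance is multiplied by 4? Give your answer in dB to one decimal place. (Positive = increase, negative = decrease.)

-12.0 dB

Point-source spreading: ΔL = −20·log₁₀(r₂/r₁).
ΔL = −20·log₁₀(4) = -12.04 dB.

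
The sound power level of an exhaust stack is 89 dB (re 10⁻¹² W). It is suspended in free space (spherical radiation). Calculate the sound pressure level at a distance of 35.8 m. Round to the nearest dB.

47 dB

L_p = L_w − 10·log₁₀(4π·r²) with r = 35.8 m.
4π·r² = 1.611e+04 m², 10·log₁₀ of that is 42.070 dB.
L_p = 89 − 42.070 = 46.93 dB.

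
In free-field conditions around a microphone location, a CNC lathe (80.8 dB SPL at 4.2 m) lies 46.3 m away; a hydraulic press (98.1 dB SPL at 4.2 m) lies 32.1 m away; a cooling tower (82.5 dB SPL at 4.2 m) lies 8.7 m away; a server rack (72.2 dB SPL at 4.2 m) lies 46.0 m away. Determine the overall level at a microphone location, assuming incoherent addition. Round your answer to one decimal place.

Apply inverse-square spreading to bring every level to the receiver, then sum 10^(L/10).
CNC lathe: 80.8 − 20·log₁₀(46.3/4.2) = 80.8 − 20.85 = 59.95 dB SPL.
hydraulic press: 98.1 − 20·log₁₀(32.1/4.2) = 98.1 − 17.67 = 80.43 dB SPL.
cooling tower: 82.5 − 20·log₁₀(8.7/4.2) = 82.5 − 6.33 = 76.17 dB SPL.
server rack: 72.2 − 20·log₁₀(46.0/4.2) = 72.2 − 20.79 = 51.41 dB SPL.
Σ 10^(L/10) = 1.531e+08 → L_total = 10·log₁₀(1.531e+08) = 81.85 dB SPL.

81.8 dB SPL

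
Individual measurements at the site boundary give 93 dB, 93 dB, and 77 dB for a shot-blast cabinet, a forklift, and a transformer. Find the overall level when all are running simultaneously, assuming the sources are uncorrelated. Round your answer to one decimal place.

96.1 dB

Incoherent sources combine by intensity addition: L_total = 10·log₁₀(Σ 10^(L_i/10)).
Σ 10^(L/10) = 10^(93/10) + 10^(93/10) + 10^(77/10) = 4.041e+09.
L_total = 10·log₁₀(4.041e+09) = 96.06 dB.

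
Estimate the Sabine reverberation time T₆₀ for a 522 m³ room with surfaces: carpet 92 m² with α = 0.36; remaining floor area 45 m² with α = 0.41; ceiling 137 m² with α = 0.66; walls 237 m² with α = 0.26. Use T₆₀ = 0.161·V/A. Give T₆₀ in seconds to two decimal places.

A = Σ Sᵢαᵢ = 92·0.36 + 45·0.41 + 137·0.66 + 237·0.26 = 203.61 m².
T₆₀ = 0.161·V/A = 0.161·522/203.61 = 0.413 s.

0.41 s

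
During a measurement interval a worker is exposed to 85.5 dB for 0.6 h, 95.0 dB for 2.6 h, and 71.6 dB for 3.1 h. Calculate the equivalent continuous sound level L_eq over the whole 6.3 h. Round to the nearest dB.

91 dB

L_eq = 10·log₁₀[(1/T)·Σ tᵢ·10^(Lᵢ/10)] with T = 6.3 h.
Σ tᵢ·10^(Lᵢ/10) = 0.6·10^(85.5/10) + 2.6·10^(95.0/10) + 3.1·10^(71.6/10) = 8.480e+09.
L_eq = 10·log₁₀(8.480e+09/6.3) = 91.29 dB.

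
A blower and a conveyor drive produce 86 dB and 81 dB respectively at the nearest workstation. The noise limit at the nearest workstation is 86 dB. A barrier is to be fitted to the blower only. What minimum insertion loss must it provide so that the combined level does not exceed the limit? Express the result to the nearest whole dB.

Everything except the blower sums to 10^(81/10) = 1.259e+08 in linear terms, 81.00 dB.
To meet 86 dB overall, the treated blower may contribute at most 10^(86/10) − 1.259e+08 = 2.722e+08, i.e. 84.35 dB.
So the blower must be reduced from 86 to 84.35 dB: IL = 1.65 dB.

2 dB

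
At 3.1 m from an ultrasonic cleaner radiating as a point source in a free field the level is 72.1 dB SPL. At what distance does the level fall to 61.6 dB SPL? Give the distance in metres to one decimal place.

The 10.5 dB drop corresponds to a distance ratio of 10^(10.5/20) for a point source.
r₂ = 3.1·10^((72.1−61.6)/20) = 3.1·10^(10.5/20) = 10.38 m.

10.4 m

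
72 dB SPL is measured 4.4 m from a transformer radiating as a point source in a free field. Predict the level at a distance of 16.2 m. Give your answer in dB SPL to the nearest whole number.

Point-source attenuation: ΔL = 20·log₁₀(r₂/r₁) = 20·log₁₀(16.2/4.4) = 11.321 dB.
L₂ = 72 − 20·log₁₀(16.2/4.4) = 72 − 11.321 = 60.68 dB SPL.

61 dB SPL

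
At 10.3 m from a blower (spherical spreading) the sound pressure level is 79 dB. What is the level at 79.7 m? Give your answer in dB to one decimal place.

61.2 dB

For a point source, L₂ = L₁ − 20·log₁₀(r₂/r₁).
L₂ = 79 − 20·log₁₀(79.7/10.3) = 79 − 17.772 = 61.23 dB.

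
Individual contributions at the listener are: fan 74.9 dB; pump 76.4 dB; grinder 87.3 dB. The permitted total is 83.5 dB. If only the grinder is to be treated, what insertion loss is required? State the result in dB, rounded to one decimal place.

Everything except the grinder sums to 10^(74.9/10) + 10^(76.4/10) = 7.455e+07 in linear terms, 78.72 dB.
To meet 83.5 dB overall, the treated grinder may contribute at most 10^(83.5/10) − 7.455e+07 = 1.493e+08, i.e. 81.74 dB.
Required insertion loss = 87.3 − 81.74 = 5.56 dB.

5.6 dB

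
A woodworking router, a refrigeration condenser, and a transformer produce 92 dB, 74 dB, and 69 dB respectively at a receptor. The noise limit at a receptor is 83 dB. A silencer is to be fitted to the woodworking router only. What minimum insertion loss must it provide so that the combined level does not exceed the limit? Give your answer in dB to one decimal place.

9.8 dB

Everything except the woodworking router sums to 10^(74/10) + 10^(69/10) = 3.306e+07 in linear terms, 75.19 dB.
The limit corresponds to 10^(83/10) = 1.995e+08; subtracting the fixed part leaves 1.665e+08 for the woodworking router, i.e. 82.21 dB.
Required insertion loss = 92 − 82.21 = 9.79 dB.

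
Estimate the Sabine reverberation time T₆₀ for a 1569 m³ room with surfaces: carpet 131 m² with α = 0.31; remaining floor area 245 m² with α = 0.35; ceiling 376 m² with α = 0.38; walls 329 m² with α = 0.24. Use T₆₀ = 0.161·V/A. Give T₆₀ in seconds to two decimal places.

0.73 s

A = Σ Sᵢαᵢ = 131·0.31 + 245·0.35 + 376·0.38 + 329·0.24 = 348.20 m².
T₆₀ = 0.161·V/A = 0.161·1569/348.20 = 0.725 s.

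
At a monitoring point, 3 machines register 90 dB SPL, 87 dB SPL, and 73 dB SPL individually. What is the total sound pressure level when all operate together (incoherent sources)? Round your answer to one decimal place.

Incoherent sources combine by intensity addition: L_total = 10·log₁₀(Σ 10^(L_i/10)).
Σ 10^(L/10) = 10^(90/10) + 10^(87/10) + 10^(73/10) = 1.521e+09.
L_total = 10·log₁₀(1.521e+09) = 91.82 dB SPL.

91.8 dB SPL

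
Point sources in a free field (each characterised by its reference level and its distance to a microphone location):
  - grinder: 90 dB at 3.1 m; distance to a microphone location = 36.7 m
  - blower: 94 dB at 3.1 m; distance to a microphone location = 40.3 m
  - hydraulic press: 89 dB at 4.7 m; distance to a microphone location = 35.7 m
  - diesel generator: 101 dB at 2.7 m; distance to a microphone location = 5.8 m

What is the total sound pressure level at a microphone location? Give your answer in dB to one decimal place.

94.4 dB

First find each source's level at the receiver (point-source: −20·log₁₀(r/r_ref)), then combine on an intensity basis.
grinder: 90 − 20·log₁₀(36.7/3.1) = 90 − 21.47 = 68.53 dB.
blower: 94 − 20·log₁₀(40.3/3.1) = 94 − 22.28 = 71.72 dB.
hydraulic press: 89 − 20·log₁₀(35.7/4.7) = 89 − 17.61 = 71.39 dB.
diesel generator: 101 − 20·log₁₀(5.8/2.7) = 101 − 6.64 = 94.36 dB.
Σ 10^(L/10) = 2.764e+09 → L_total = 10·log₁₀(2.764e+09) = 94.42 dB.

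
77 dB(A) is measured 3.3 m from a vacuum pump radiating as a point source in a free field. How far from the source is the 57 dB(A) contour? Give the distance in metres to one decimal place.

The 20.0 dB drop corresponds to a distance ratio of 10^(20.0/20) for a point source.
r₂ = 3.3·10^((77−57)/20) = 3.3·10^(20.0/20) = 33.00 m.

33.0 m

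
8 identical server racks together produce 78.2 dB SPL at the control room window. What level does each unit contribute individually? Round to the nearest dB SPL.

Dividing the total intensity by 8 lowers the level by 10·log₁₀ 8 = 9.031 dB: L₁ = 78.2 − 9.031.

69 dB SPL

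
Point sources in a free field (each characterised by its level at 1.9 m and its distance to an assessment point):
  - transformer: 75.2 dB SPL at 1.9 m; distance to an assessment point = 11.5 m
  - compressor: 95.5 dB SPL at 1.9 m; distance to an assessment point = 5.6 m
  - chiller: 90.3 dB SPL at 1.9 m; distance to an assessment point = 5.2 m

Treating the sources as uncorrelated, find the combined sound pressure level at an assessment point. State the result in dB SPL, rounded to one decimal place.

87.4 dB SPL

Apply inverse-square spreading to bring every level to the receiver, then sum 10^(L/10).
transformer: 75.2 − 20·log₁₀(11.5/1.9) = 75.2 − 15.64 = 59.56 dB SPL.
compressor: 95.5 − 20·log₁₀(5.6/1.9) = 95.5 − 9.39 = 86.11 dB SPL.
chiller: 90.3 − 20·log₁₀(5.2/1.9) = 90.3 − 8.74 = 81.56 dB SPL.
Σ 10^(L/10) = 5.524e+08 → L_total = 10·log₁₀(5.524e+08) = 87.42 dB SPL.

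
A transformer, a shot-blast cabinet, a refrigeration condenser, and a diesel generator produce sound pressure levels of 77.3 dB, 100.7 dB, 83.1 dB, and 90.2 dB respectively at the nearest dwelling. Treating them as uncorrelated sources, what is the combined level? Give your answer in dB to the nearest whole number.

Incoherent sources combine by intensity addition: L_total = 10·log₁₀(Σ 10^(L_i/10)).
Σ 10^(L/10) = 10^(77.3/10) + 10^(100.7/10) + 10^(83.1/10) + 10^(90.2/10) = 1.305e+10.
L_total = 10·log₁₀(1.305e+10) = 101.16 dB.

101 dB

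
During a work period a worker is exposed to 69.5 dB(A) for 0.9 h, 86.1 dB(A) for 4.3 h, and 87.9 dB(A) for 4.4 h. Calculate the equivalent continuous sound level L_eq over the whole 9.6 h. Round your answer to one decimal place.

Weight each interval's intensity by its duration and average over T = 9.6 h:
Σ tᵢ·10^(Lᵢ/10) = 0.9·10^(69.5/10) + 4.3·10^(86.1/10) + 4.4·10^(87.9/10) = 4.473e+09.
L_eq = 10·log₁₀(4.473e+09/9.6) = 86.68 dB(A).

86.7 dB(A)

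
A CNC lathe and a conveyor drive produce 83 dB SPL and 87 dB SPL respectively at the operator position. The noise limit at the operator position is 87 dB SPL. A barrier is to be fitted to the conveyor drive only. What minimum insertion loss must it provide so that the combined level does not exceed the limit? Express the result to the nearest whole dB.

2 dB

Everything except the conveyor drive sums to 10^(83/10) = 1.995e+08 in linear terms, 83.00 dB SPL.
The limit corresponds to 10^(87/10) = 5.012e+08; subtracting the fixed part leaves 3.017e+08 for the conveyor drive, i.e. 84.80 dB SPL.
Required insertion loss = 87 − 84.80 = 2.20 dB.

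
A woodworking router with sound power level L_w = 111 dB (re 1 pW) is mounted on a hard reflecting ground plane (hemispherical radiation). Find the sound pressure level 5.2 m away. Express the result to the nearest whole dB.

Free-field hemispherical radiation: L_p = L_w − 10·log₁₀(2π·r²), r = 5.2 m.
2π·r² = 169.9 m², 10·log₁₀ of that is 22.302 dB.
L_p = 111 − 22.302 = 88.70 dB.

89 dB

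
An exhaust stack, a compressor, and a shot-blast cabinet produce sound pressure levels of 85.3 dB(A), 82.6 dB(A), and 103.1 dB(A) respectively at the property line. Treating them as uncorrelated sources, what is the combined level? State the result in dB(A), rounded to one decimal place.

103.2 dB(A)

Incoherent sources combine by intensity addition: L_total = 10·log₁₀(Σ 10^(L_i/10)).
Σ 10^(L/10) = 10^(85.3/10) + 10^(82.6/10) + 10^(103.1/10) = 2.094e+10.
L_total = 10·log₁₀(2.094e+10) = 103.21 dB(A).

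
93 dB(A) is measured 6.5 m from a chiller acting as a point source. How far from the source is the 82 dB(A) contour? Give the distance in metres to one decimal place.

For a point source L₁ − L₂ = 20·log₁₀(r₂/r₁), so r₂ = r₁·10^((L₁−L₂)/20).
r₂ = 6.5·10^((93−82)/20) = 6.5·10^(11.0/20) = 23.06 m.

23.1 m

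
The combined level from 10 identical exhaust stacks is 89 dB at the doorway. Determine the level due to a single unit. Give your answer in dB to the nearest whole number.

Dividing the total intensity by 10 lowers the level by 10·log₁₀ 10 = 10.000 dB: L₁ = 89 − 10.000.

79 dB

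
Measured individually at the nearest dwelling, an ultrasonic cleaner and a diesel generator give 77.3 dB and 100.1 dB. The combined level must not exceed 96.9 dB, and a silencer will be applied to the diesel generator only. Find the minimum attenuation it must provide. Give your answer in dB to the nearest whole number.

3 dB

Fixed contribution from the other source: Σ 10^(L/10) = 10^(77.3/10) = 5.370e+07 (77.30 dB).
The limit corresponds to 10^(96.9/10) = 4.898e+09; subtracting the fixed part leaves 4.844e+09 for the diesel generator, i.e. 96.85 dB.
So the diesel generator must be reduced from 100.1 to 96.85 dB: IL = 3.25 dB.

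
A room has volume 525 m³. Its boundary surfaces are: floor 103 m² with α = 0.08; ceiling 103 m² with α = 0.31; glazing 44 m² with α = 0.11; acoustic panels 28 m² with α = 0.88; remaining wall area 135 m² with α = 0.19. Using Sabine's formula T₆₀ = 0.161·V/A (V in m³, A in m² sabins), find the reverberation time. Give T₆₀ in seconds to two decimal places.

0.89 s

A = Σ Sᵢαᵢ = 103·0.08 + 103·0.31 + 44·0.11 + 28·0.88 + 135·0.19 = 95.30 m².
T₆₀ = 0.161 × 525 / 95.30 = 0.887 s.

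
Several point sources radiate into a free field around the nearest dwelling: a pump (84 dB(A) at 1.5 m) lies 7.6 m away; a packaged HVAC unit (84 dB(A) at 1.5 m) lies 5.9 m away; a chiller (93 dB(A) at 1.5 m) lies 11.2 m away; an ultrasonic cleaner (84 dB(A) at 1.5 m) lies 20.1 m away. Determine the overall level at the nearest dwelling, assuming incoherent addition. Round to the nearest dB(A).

78 dB(A)

Apply inverse-square spreading to bring every level to the receiver, then sum 10^(L/10).
pump: 84 − 20·log₁₀(7.6/1.5) = 84 − 14.09 = 69.91 dB(A).
packaged HVAC unit: 84 − 20·log₁₀(5.9/1.5) = 84 − 11.90 = 72.10 dB(A).
chiller: 93 − 20·log₁₀(11.2/1.5) = 93 − 17.46 = 75.54 dB(A).
ultrasonic cleaner: 84 − 20·log₁₀(20.1/1.5) = 84 − 22.54 = 61.46 dB(A).
Σ 10^(L/10) = 6.321e+07 → L_total = 10·log₁₀(6.321e+07) = 78.01 dB(A).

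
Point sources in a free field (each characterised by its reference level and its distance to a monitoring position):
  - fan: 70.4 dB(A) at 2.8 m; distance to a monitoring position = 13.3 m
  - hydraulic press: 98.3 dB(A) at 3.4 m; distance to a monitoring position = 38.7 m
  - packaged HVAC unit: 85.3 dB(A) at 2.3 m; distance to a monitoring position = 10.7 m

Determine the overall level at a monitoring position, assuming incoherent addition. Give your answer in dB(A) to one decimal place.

78.3 dB(A)

First find each source's level at the receiver (point-source: −20·log₁₀(r/r_ref)), then combine on an intensity basis.
fan: 70.4 − 20·log₁₀(13.3/2.8) = 70.4 − 13.53 = 56.87 dB(A).
hydraulic press: 98.3 − 20·log₁₀(38.7/3.4) = 98.3 − 21.12 = 77.18 dB(A).
packaged HVAC unit: 85.3 − 20·log₁₀(10.7/2.3) = 85.3 − 13.35 = 71.95 dB(A).
Σ 10^(L/10) = 6.833e+07 → L_total = 10·log₁₀(6.833e+07) = 78.35 dB(A).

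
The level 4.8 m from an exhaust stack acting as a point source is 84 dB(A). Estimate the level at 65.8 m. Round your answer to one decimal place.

For a point source, L₂ = L₁ − 20·log₁₀(r₂/r₁).
L₂ = 84 − 20·log₁₀(65.8/4.8) = 84 − 22.740 = 61.26 dB(A).

61.3 dB(A)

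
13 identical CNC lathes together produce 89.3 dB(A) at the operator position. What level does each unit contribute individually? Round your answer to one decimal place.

78.2 dB(A)

For N identical incoherent sources L_total = L₁ + 10·log₁₀ N, so L₁ = 89.3 − 10·log₁₀(13) = 89.3 − 11.139.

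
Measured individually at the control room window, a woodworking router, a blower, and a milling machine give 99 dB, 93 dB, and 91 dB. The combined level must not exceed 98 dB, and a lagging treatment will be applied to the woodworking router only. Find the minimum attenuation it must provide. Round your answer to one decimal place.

4.1 dB

Everything except the woodworking router sums to 10^(93/10) + 10^(91/10) = 3.254e+09 in linear terms, 95.12 dB.
To meet 98 dB overall, the treated woodworking router may contribute at most 10^(98/10) − 3.254e+09 = 3.055e+09, i.e. 94.85 dB.
So the woodworking router must be reduced from 99 to 94.85 dB: IL = 4.15 dB.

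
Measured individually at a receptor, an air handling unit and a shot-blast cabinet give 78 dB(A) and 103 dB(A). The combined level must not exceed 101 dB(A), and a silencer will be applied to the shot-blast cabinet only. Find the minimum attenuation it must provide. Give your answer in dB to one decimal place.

Everything except the shot-blast cabinet sums to 10^(78/10) = 6.310e+07 in linear terms, 78.00 dB(A).
To meet 101 dB(A) overall, the treated shot-blast cabinet may contribute at most 10^(101/10) − 6.310e+07 = 1.253e+10, i.e. 100.98 dB(A).
Required insertion loss = 103 − 100.98 = 2.02 dB.

2.0 dB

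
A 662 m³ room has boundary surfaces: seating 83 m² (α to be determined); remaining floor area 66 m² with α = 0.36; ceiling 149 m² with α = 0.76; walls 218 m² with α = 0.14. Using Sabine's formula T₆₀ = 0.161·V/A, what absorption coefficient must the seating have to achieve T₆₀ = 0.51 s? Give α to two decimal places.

0.50

Required total absorption A = 0.161·662/0.51 = 208.98 m².
Absorption from the other surfaces = 66·0.36 + 149·0.76 + 218·0.14 = 167.52 m², so the seating must supply 41.46 m² over 83 m².
α = 41.46/83 = 0.500.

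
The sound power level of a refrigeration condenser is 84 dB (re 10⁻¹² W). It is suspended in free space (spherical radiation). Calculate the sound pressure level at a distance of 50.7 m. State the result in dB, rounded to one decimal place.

Free-field spherical radiation: L_p = L_w − 10·log₁₀(4π·r²), r = 50.7 m.
4π·r² = 3.23e+04 m², 10·log₁₀ of that is 45.092 dB.
L_p = 84 − 45.092 = 38.91 dB.

38.9 dB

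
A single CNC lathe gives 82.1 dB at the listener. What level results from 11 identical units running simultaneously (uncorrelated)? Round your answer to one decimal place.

L_total = L₁ + 10·log₁₀ N for N identical incoherent sources.
L_total = 82.1 + 10·log₁₀(11) = 82.1 + 10.414 = 92.51 dB.

92.5 dB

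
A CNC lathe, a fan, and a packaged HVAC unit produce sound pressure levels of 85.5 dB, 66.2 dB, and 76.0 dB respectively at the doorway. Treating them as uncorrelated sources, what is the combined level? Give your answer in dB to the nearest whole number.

86 dB

Incoherent sources combine by intensity addition: L_total = 10·log₁₀(Σ 10^(L_i/10)).
Σ 10^(L/10) = 10^(85.5/10) + 10^(66.2/10) + 10^(76.0/10) = 3.988e+08.
L_total = 10·log₁₀(3.988e+08) = 86.01 dB.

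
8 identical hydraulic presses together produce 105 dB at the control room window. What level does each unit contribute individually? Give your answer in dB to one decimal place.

Dividing the total intensity by 8 lowers the level by 10·log₁₀ 8 = 9.031 dB: L₁ = 105 − 9.031.

96.0 dB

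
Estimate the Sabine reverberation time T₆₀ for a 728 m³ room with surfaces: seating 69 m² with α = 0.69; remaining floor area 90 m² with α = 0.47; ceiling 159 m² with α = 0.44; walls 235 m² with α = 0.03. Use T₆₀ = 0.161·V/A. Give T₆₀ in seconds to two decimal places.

A = Σ Sᵢαᵢ = 69·0.69 + 90·0.47 + 159·0.44 + 235·0.03 = 166.92 m².
T₆₀ = 0.161·V/A = 0.161·728/166.92 = 0.702 s.

0.70 s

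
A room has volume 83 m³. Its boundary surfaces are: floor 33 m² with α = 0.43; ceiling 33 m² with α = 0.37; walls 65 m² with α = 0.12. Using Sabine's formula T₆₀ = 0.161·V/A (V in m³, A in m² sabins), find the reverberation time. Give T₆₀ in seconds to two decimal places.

A = Σ Sᵢαᵢ = 33·0.43 + 33·0.37 + 65·0.12 = 34.20 m².
T₆₀ = 0.161 × 83 / 34.20 = 0.391 s.

0.39 s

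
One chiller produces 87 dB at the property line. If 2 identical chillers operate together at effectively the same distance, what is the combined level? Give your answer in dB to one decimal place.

With 2 equal, uncorrelated contributions the intensity is 2× that of one unit, giving a rise of 10·log₁₀ 2.
L_total = 87 + 10·log₁₀(2) = 87 + 3.010 = 90.01 dB.

90.0 dB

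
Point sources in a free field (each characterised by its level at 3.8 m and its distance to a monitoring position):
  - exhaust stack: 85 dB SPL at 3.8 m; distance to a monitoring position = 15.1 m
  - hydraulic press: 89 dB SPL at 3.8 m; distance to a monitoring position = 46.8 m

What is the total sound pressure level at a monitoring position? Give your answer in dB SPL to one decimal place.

Apply inverse-square spreading to bring every level to the receiver, then sum 10^(L/10).
exhaust stack: 85 − 20·log₁₀(15.1/3.8) = 85 − 11.98 = 73.02 dB SPL.
hydraulic press: 89 − 20·log₁₀(46.8/3.8) = 89 − 21.81 = 67.19 dB SPL.
Σ 10^(L/10) = 2.526e+07 → L_total = 10·log₁₀(2.526e+07) = 74.02 dB SPL.

74.0 dB SPL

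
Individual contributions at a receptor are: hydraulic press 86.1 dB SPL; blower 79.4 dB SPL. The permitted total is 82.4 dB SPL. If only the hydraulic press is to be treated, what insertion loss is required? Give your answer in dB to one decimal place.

6.7 dB

Fixed contribution from the other source: Σ 10^(L/10) = 10^(79.4/10) = 8.710e+07 (79.40 dB SPL).
To meet 82.4 dB SPL overall, the treated hydraulic press may contribute at most 10^(82.4/10) − 8.710e+07 = 8.668e+07, i.e. 79.38 dB SPL.
So the hydraulic press must be reduced from 86.1 to 79.38 dB SPL: IL = 6.72 dB.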